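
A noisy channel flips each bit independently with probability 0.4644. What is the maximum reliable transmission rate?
0.0037 bits

For a binary symmetric channel (BSC) with error probability p:
Capacity C = 1 - H(p) bits per symbol

where H(p) = -p log₂(p) - (1-p) log₂(1-p) is the binary entropy function.

H(0.4644) = 0.9963 bits
C = 1 - 0.9963 = 0.0037 bits per symbol

This means we can reliably transmit up to 0.0037 bits of information per channel use.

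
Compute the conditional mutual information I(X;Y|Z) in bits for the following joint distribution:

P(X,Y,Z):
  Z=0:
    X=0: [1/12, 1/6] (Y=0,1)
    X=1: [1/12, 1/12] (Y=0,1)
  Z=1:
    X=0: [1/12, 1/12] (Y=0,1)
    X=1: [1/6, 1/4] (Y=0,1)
0.0118 bits

Conditional mutual information: I(X;Y|Z) = H(X|Z) + H(Y|Z) - H(X,Y|Z)

H(Z) = 0.9799
H(X,Z) = 1.8879 → H(X|Z) = 0.9080
H(Y,Z) = 1.9591 → H(Y|Z) = 0.9793
H(X,Y,Z) = 2.8554 → H(X,Y|Z) = 1.8755

I(X;Y|Z) = 0.9080 + 0.9793 - 1.8755 = 0.0118 bits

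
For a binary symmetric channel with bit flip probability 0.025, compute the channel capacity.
0.8313 bits

For a binary symmetric channel (BSC) with error probability p:
Capacity C = 1 - H(p) bits per symbol

where H(p) = -p log₂(p) - (1-p) log₂(1-p) is the binary entropy function.

H(0.025) = 0.1687 bits
C = 1 - 0.1687 = 0.8313 bits per symbol

This means we can reliably transmit up to 0.8313 bits of information per channel use.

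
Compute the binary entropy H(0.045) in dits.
0.0797 dits

The binary entropy function is:
H(p) = -p log(p) - (1-p) log(1-p)

H(0.045) = -0.045 × log_10(0.045) - 0.955 × log_10(0.955)
H(0.045) = 0.0797 dits

Note: Binary entropy is maximized at p=0.5 (H=1 bit) and minimized at p=0 or p=1 (H=0).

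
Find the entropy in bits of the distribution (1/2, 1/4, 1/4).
1.5000 bits

Shannon entropy is H(X) = -Σ p(x) log p(x).

For P = (1/2, 1/4, 1/4):
H = -1/2 × log_2(1/2) -1/4 × log_2(1/4) -1/4 × log_2(1/4)
H = 1.5000 bits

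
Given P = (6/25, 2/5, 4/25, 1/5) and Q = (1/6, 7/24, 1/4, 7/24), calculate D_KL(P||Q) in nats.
0.0670 nats

KL divergence: D_KL(P||Q) = Σ p(x) log(p(x)/q(x))

Computing term by term:
  x=0: 6/25 × log_e[(6/25)/(1/6)] = 6/25 × 0.3646 = 0.0875
  x=1: 2/5 × log_e[(2/5)/(7/24)] = 2/5 × 0.3159 = 0.1263
  x=2: 4/25 × log_e[(4/25)/(1/4)] = 4/25 × -0.4463 = -0.0714
  x=3: 1/5 × log_e[(1/5)/(7/24)] = 1/5 × -0.3773 = -0.0755

D_KL(P||Q) = 0.0670 nats

Note: KL divergence is always non-negative and equals 0 iff P = Q.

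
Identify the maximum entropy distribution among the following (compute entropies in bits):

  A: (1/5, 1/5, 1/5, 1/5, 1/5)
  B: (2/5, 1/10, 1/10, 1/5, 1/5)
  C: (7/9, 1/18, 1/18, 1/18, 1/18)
A

For a discrete distribution over n outcomes, entropy is maximized by the uniform distribution.

Computing entropies:
H(A) = 2.3219 bits
H(B) = 2.1219 bits
H(C) = 1.2086 bits

The uniform distribution (where all probabilities equal 1/5) achieves the maximum entropy of log_2(5) = 2.3219 bits.

Distribution A has the highest entropy.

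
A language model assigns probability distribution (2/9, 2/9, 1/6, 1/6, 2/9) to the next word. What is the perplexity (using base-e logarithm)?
4.9529

Perplexity is e^H (or exp(H) for natural log).

First, H = -Σ p log p = 1.6000 nats
Perplexity = e^1.6000 = 4.9529

Interpretation: The model's uncertainty is equivalent to choosing uniformly among 5.0 options.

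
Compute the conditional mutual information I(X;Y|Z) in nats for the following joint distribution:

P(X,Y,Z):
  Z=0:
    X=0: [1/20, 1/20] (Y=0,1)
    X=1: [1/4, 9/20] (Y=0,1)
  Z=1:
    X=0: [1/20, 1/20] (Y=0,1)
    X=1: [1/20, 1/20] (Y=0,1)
0.0037 nats

Conditional mutual information: I(X;Y|Z) = H(X|Z) + H(Y|Z) - H(X,Y|Z)

H(Z) = 0.5004
H(X,Z) = 0.9404 → H(X|Z) = 0.4400
H(Y,Z) = 1.1683 → H(Y|Z) = 0.6679
H(X,Y,Z) = 1.6046 → H(X,Y|Z) = 1.1042

I(X;Y|Z) = 0.4400 + 0.6679 - 1.1042 = 0.0037 nats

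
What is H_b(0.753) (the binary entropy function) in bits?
0.8065 bits

The binary entropy function is:
H(p) = -p log(p) - (1-p) log(1-p)

H(0.753) = -0.753 × log_2(0.753) - 0.247 × log_2(0.247)
H(0.753) = 0.8065 bits

Note: Binary entropy is maximized at p=0.5 (H=1 bit) and minimized at p=0 or p=1 (H=0).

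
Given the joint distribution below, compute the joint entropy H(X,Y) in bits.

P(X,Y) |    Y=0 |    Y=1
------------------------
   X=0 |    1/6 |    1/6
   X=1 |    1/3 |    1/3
1.9183 bits

Joint entropy is H(X,Y) = -Σ_{x,y} p(x,y) log p(x,y).

Summing over all non-zero entries:
H(X,Y) = -[1/6·log_2(1/6) + 1/6·log_2(1/6) + 1/3·log_2(1/3) + 1/3·log_2(1/3)]
H(X,Y) = 1.9183 bits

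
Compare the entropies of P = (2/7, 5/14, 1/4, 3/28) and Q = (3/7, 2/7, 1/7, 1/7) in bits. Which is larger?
P

Computing entropies in bits:
H(P) = 1.8922
H(Q) = 1.8424

Distribution P has higher entropy.

Intuition: The distribution closer to uniform (more spread out) has higher entropy.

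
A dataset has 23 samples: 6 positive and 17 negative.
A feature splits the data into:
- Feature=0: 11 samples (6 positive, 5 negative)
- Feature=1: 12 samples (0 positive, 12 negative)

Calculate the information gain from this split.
0.3526 bits

Information Gain = H(Y) - H(Y|Feature)

Before split:
P(positive) = 6/23 = 0.2609
H(Y) = 0.8281 bits

After split:
Feature=0: H = 0.9940 bits (weight = 11/23)
Feature=1: H = 0.0000 bits (weight = 12/23)
H(Y|Feature) = (11/23)×0.9940 + (12/23)×0.0000 = 0.4754 bits

Information Gain = 0.8281 - 0.4754 = 0.3526 bits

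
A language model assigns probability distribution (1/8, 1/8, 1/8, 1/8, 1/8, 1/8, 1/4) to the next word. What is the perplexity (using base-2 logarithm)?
6.7272

Perplexity is 2^H (or exp(H) for natural log).

First, H = -Σ p log p = 2.7500 bits
Perplexity = 2^2.7500 = 6.7272

Interpretation: The model's uncertainty is equivalent to choosing uniformly among 6.7 options.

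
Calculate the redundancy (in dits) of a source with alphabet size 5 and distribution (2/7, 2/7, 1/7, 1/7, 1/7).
0.0259 dits

Redundancy measures how far a source is from maximum entropy:
R = H_max - H(X)

Maximum entropy for 5 symbols: H_max = log_10(5) = 0.6990 dits
Actual entropy: H(X) = 0.6731 dits
Redundancy: R = 0.6990 - 0.6731 = 0.0259 dits

This redundancy represents potential for compression: the source could be compressed by 0.0259 dits per symbol.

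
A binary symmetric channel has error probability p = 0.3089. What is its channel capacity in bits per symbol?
0.1081 bits

For a binary symmetric channel (BSC) with error probability p:
Capacity C = 1 - H(p) bits per symbol

where H(p) = -p log₂(p) - (1-p) log₂(1-p) is the binary entropy function.

H(0.3089) = 0.8919 bits
C = 1 - 0.8919 = 0.1081 bits per symbol

This means we can reliably transmit up to 0.1081 bits of information per channel use.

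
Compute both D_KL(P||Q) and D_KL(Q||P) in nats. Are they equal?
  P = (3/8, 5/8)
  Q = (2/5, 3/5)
D_KL(P||Q) = 0.0013, D_KL(Q||P) = 0.0013

KL divergence is not symmetric: D_KL(P||Q) ≠ D_KL(Q||P) in general.

D_KL(P||Q) = 0.0013 nats
D_KL(Q||P) = 0.0013 nats

In this case they happen to be equal (to 4 decimal places).

This asymmetry is why KL divergence is not a true distance metric.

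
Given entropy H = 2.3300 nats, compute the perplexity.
10.2779

Perplexity is e^H (or exp(H) for natural log).

H = 2.3300 nats
Perplexity = e^2.3300 = 10.2779

Interpretation: The model's uncertainty is equivalent to choosing uniformly among 10.3 options.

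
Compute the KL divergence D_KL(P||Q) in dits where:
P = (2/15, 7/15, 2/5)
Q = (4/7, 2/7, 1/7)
0.1940 dits

KL divergence: D_KL(P||Q) = Σ p(x) log(p(x)/q(x))

Computing term by term:
  x=0: 2/15 × log_10[(2/15)/(4/7)] = 2/15 × -0.6320 = -0.0843
  x=1: 7/15 × log_10[(7/15)/(2/7)] = 7/15 × 0.2131 = 0.0994
  x=2: 2/5 × log_10[(2/5)/(1/7)] = 2/5 × 0.4472 = 0.1789

D_KL(P||Q) = 0.1940 dits

Note: KL divergence is always non-negative and equals 0 iff P = Q.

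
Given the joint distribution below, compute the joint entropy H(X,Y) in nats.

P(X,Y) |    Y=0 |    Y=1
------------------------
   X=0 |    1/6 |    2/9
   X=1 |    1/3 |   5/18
1.3549 nats

Joint entropy is H(X,Y) = -Σ_{x,y} p(x,y) log p(x,y).

Summing over all non-zero entries:
H(X,Y) = -[1/6·log_e(1/6) + 2/9·log_e(2/9) + 1/3·log_e(1/3) + 5/18·log_e(5/18)]
H(X,Y) = 1.3549 nats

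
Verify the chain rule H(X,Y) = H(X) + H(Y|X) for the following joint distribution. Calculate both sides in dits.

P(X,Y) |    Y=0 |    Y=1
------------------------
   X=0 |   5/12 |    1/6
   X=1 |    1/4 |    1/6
H(X,Y) = 0.5683, H(X) = 0.2950, H(Y|X) = 0.2734 (all in dits)

Chain rule: H(X,Y) = H(X) + H(Y|X)

Left side — joint entropy directly:
H(X,Y) = -Σ p(x,y) log p(x,y) = 0.5683 dits

Right side — compute H(Y|X) from the conditional distributions:
P(X) = (7/12, 5/12), so H(X) = 0.2950 dits
H(Y|X) = Σ_x P(X=x) · H(Y|X=x):
  P(Y|X=0) = (5/7, 2/7), H(Y|X=0) = 0.2598, weight P(X=0) = 7/12
  P(Y|X=1) = (3/5, 2/5), H(Y|X=1) = 0.2923, weight P(X=1) = 5/12
H(Y|X) = 0.2734 dits

H(X) + H(Y|X) = 0.2950 + 0.2734 = 0.5683 dits

Both sides equal 0.5683 dits. ✓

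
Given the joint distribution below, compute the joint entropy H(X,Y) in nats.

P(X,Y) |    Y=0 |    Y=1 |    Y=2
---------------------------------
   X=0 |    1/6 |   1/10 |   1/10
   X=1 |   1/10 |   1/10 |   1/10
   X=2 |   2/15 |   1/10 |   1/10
2.1791 nats

Joint entropy is H(X,Y) = -Σ_{x,y} p(x,y) log p(x,y).

Summing over all non-zero entries:
H(X,Y) = -[1/6·log_e(1/6) + 1/10·log_e(1/10) + 1/10·log_e(1/10) + 1/10·log_e(1/10) + 1/10·log_e(1/10) + 1/10·log_e(1/10) + 2/15·log_e(2/15) + 1/10·log_e(1/10) + 1/10·log_e(1/10)]
H(X,Y) = 2.1791 nats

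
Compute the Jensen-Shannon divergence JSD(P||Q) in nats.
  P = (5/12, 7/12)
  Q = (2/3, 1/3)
0.0318 nats

Jensen-Shannon divergence is:
JSD(P||Q) = 0.5 × D_KL(P||M) + 0.5 × D_KL(Q||M)
where M = 0.5 × (P + Q) is the mixture distribution.

M = 0.5 × (5/12, 7/12) + 0.5 × (2/3, 1/3) = (13/24, 11/24)

D_KL(P||M) = 0.0314 nats
D_KL(Q||M) = 0.0323 nats

JSD(P||Q) = 0.5 × 0.0314 + 0.5 × 0.0323 = 0.0318 nats

Unlike KL divergence, JSD is symmetric and bounded: 0 ≤ JSD ≤ log(2).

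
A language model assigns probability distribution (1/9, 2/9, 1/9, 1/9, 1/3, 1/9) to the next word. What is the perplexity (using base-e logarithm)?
5.3494

Perplexity is e^H (or exp(H) for natural log).

First, H = -Σ p log p = 1.6770 nats
Perplexity = e^1.6770 = 5.3494

Interpretation: The model's uncertainty is equivalent to choosing uniformly among 5.3 options.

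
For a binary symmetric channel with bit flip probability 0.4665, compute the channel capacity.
0.0032 bits

For a binary symmetric channel (BSC) with error probability p:
Capacity C = 1 - H(p) bits per symbol

where H(p) = -p log₂(p) - (1-p) log₂(1-p) is the binary entropy function.

H(0.4665) = 0.9968 bits
C = 1 - 0.9968 = 0.0032 bits per symbol

This means we can reliably transmit up to 0.0032 bits of information per channel use.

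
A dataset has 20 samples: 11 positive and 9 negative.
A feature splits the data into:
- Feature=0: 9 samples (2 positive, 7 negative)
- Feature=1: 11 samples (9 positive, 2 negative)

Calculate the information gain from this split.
0.2727 bits

Information Gain = H(Y) - H(Y|Feature)

Before split:
P(positive) = 11/20 = 0.5500
H(Y) = 0.9928 bits

After split:
Feature=0: H = 0.7642 bits (weight = 9/20)
Feature=1: H = 0.6840 bits (weight = 11/20)
H(Y|Feature) = (9/20)×0.7642 + (11/20)×0.6840 = 0.7201 bits

Information Gain = 0.9928 - 0.7201 = 0.2727 bits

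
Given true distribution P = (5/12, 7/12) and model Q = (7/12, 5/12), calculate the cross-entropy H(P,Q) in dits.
0.3193 dits

Cross-entropy: H(P,Q) = -Σ p(x) log q(x)

Alternatively: H(P,Q) = H(P) + D_KL(P||Q)
H(P) = 0.2950 dits
D_KL(P||Q) = 0.0244 dits

H(P,Q) = 0.2950 + 0.0244 = 0.3193 dits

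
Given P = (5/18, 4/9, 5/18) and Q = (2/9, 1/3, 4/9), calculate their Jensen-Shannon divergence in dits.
0.0066 dits

Jensen-Shannon divergence is:
JSD(P||Q) = 0.5 × D_KL(P||M) + 0.5 × D_KL(Q||M)
where M = 0.5 × (P + Q) is the mixture distribution.

M = 0.5 × (5/18, 4/9, 5/18) + 0.5 × (2/9, 1/3, 4/9) = (1/4, 7/18, 13/36)

D_KL(P||M) = 0.0068 dits
D_KL(Q||M) = 0.0064 dits

JSD(P||Q) = 0.5 × 0.0068 + 0.5 × 0.0064 = 0.0066 dits

Unlike KL divergence, JSD is symmetric and bounded: 0 ≤ JSD ≤ log(2).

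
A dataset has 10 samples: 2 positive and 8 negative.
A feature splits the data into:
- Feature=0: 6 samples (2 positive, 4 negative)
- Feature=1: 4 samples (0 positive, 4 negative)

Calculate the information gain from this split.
0.1710 bits

Information Gain = H(Y) - H(Y|Feature)

Before split:
P(positive) = 2/10 = 0.2000
H(Y) = 0.7219 bits

After split:
Feature=0: H = 0.9183 bits (weight = 6/10)
Feature=1: H = 0.0000 bits (weight = 4/10)
H(Y|Feature) = (6/10)×0.9183 + (4/10)×0.0000 = 0.5510 bits

Information Gain = 0.7219 - 0.5510 = 0.1710 bits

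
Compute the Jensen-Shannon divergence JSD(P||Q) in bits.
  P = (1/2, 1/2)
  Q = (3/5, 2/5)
0.0073 bits

Jensen-Shannon divergence is:
JSD(P||Q) = 0.5 × D_KL(P||M) + 0.5 × D_KL(Q||M)
where M = 0.5 × (P + Q) is the mixture distribution.

M = 0.5 × (1/2, 1/2) + 0.5 × (3/5, 2/5) = (11/20, 9/20)

D_KL(P||M) = 0.0072 bits
D_KL(Q||M) = 0.0073 bits

JSD(P||Q) = 0.5 × 0.0072 + 0.5 × 0.0073 = 0.0073 bits

Unlike KL divergence, JSD is symmetric and bounded: 0 ≤ JSD ≤ log(2).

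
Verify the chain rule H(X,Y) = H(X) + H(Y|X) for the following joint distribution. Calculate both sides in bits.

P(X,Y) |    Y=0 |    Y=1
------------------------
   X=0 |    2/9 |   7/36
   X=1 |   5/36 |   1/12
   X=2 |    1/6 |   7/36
H(X,Y) = 2.5261, H(X) = 1.5391, H(Y|X) = 0.9870 (all in bits)

Chain rule: H(X,Y) = H(X) + H(Y|X)

Left side — joint entropy directly:
H(X,Y) = -Σ p(x,y) log p(x,y) = 2.5261 bits

Right side — compute H(Y|X) from the conditional distributions:
P(X) = (5/12, 2/9, 13/36), so H(X) = 1.5391 bits
H(Y|X) = Σ_x P(X=x) · H(Y|X=x):
  P(Y|X=0) = (8/15, 7/15), H(Y|X=0) = 0.9968, weight P(X=0) = 5/12
  P(Y|X=1) = (5/8, 3/8), H(Y|X=1) = 0.9544, weight P(X=1) = 2/9
  P(Y|X=2) = (6/13, 7/13), H(Y|X=2) = 0.9957, weight P(X=2) = 13/36
H(Y|X) = 0.9870 bits

H(X) + H(Y|X) = 1.5391 + 0.9870 = 2.5261 bits

Both sides equal 2.5261 bits. ✓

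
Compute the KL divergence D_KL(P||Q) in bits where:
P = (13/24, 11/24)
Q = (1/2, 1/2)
0.0050 bits

KL divergence: D_KL(P||Q) = Σ p(x) log(p(x)/q(x))

Computing term by term:
  x=0: 13/24 × log_2[(13/24)/(1/2)] = 13/24 × 0.1155 = 0.0626
  x=1: 11/24 × log_2[(11/24)/(1/2)] = 11/24 × -0.1255 = -0.0575

D_KL(P||Q) = 0.0050 bits

Note: KL divergence is always non-negative and equals 0 iff P = Q.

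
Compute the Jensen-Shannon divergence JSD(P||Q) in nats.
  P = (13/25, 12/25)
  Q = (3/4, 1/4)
0.0289 nats

Jensen-Shannon divergence is:
JSD(P||Q) = 0.5 × D_KL(P||M) + 0.5 × D_KL(Q||M)
where M = 0.5 × (P + Q) is the mixture distribution.

M = 0.5 × (13/25, 12/25) + 0.5 × (3/4, 1/4) = (0.635, 0.365)

D_KL(P||M) = 0.0276 nats
D_KL(Q||M) = 0.0302 nats

JSD(P||Q) = 0.5 × 0.0276 + 0.5 × 0.0302 = 0.0289 nats

Unlike KL divergence, JSD is symmetric and bounded: 0 ≤ JSD ≤ log(2).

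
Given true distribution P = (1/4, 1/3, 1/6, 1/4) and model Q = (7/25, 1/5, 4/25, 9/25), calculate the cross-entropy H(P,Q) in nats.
1.4156 nats

Cross-entropy: H(P,Q) = -Σ p(x) log q(x)

Alternatively: H(P,Q) = H(P) + D_KL(P||Q)
H(P) = 1.3580 nats
D_KL(P||Q) = 0.0576 nats

H(P,Q) = 1.3580 + 0.0576 = 1.4156 nats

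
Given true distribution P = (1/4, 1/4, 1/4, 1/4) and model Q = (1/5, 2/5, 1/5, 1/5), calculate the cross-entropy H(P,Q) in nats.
1.4362 nats

Cross-entropy: H(P,Q) = -Σ p(x) log q(x)

Alternatively: H(P,Q) = H(P) + D_KL(P||Q)
H(P) = 1.3863 nats
D_KL(P||Q) = 0.0499 nats

H(P,Q) = 1.3863 + 0.0499 = 1.4362 nats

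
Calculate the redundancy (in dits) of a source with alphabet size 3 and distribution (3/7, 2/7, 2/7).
0.0085 dits

Redundancy measures how far a source is from maximum entropy:
R = H_max - H(X)

Maximum entropy for 3 symbols: H_max = log_10(3) = 0.4771 dits
Actual entropy: H(X) = 0.4686 dits
Redundancy: R = 0.4771 - 0.4686 = 0.0085 dits

This redundancy represents potential for compression: the source could be compressed by 0.0085 dits per symbol.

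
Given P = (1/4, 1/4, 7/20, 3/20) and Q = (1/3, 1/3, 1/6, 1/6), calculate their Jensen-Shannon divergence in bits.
0.0329 bits

Jensen-Shannon divergence is:
JSD(P||Q) = 0.5 × D_KL(P||M) + 0.5 × D_KL(Q||M)
where M = 0.5 × (P + Q) is the mixture distribution.

M = 0.5 × (1/4, 1/4, 7/20, 3/20) + 0.5 × (1/3, 1/3, 1/6, 1/6) = (7/24, 7/24, 0.258333, 0.158333)

D_KL(P||M) = 0.0304 bits
D_KL(Q||M) = 0.0354 bits

JSD(P||Q) = 0.5 × 0.0304 + 0.5 × 0.0354 = 0.0329 bits

Unlike KL divergence, JSD is symmetric and bounded: 0 ≤ JSD ≤ log(2).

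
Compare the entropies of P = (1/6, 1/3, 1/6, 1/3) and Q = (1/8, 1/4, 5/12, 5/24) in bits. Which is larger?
P

Computing entropies in bits:
H(P) = 1.9183
H(Q) = 1.8727

Distribution P has higher entropy.

Intuition: The distribution closer to uniform (more spread out) has higher entropy.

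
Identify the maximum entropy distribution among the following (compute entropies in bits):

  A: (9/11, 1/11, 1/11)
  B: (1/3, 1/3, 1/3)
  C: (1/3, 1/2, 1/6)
B

For a discrete distribution over n outcomes, entropy is maximized by the uniform distribution.

Computing entropies:
H(A) = 0.8659 bits
H(B) = 1.5850 bits
H(C) = 1.4591 bits

The uniform distribution (where all probabilities equal 1/3) achieves the maximum entropy of log_2(3) = 1.5850 bits.

Distribution B has the highest entropy.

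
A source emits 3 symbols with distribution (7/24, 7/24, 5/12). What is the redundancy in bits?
0.0218 bits

Redundancy measures how far a source is from maximum entropy:
R = H_max - H(X)

Maximum entropy for 3 symbols: H_max = log_2(3) = 1.5850 bits
Actual entropy: H(X) = 1.5632 bits
Redundancy: R = 1.5850 - 1.5632 = 0.0218 bits

This redundancy represents potential for compression: the source could be compressed by 0.0218 bits per symbol.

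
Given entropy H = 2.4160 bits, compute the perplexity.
5.3369

Perplexity is 2^H (or exp(H) for natural log).

H = 2.4160 bits
Perplexity = 2^2.4160 = 5.3369

Interpretation: The model's uncertainty is equivalent to choosing uniformly among 5.3 options.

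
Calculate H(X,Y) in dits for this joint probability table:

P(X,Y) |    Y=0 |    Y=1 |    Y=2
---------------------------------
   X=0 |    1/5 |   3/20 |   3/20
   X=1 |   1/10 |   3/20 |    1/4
0.7611 dits

Joint entropy is H(X,Y) = -Σ_{x,y} p(x,y) log p(x,y).

Summing over all non-zero entries:
H(X,Y) = -[1/5·log_10(1/5) + 3/20·log_10(3/20) + 3/20·log_10(3/20) + 1/10·log_10(1/10) + 3/20·log_10(3/20) + 1/4·log_10(1/4)]
H(X,Y) = 0.7611 dits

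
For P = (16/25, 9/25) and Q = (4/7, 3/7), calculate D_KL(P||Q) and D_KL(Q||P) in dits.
D_KL(P||Q) = 0.0042, D_KL(Q||P) = 0.0043

KL divergence is not symmetric: D_KL(P||Q) ≠ D_KL(Q||P) in general.

D_KL(P||Q) = 0.0042 dits
D_KL(Q||P) = 0.0043 dits

No, they are not equal!

This asymmetry is why KL divergence is not a true distance metric.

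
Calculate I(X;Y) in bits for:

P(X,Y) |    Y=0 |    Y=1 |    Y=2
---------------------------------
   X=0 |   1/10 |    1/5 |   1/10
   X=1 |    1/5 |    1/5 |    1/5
0.0200 bits

Mutual information: I(X;Y) = H(X) + H(Y) - H(X,Y)

Marginals:
P(X) = (2/5, 3/5), H(X) = 0.9710 bits
P(Y) = (3/10, 2/5, 3/10), H(Y) = 1.5710 bits

Joint entropy: H(X,Y) = 2.5219 bits

I(X;Y) = 0.9710 + 1.5710 - 2.5219 = 0.0200 bits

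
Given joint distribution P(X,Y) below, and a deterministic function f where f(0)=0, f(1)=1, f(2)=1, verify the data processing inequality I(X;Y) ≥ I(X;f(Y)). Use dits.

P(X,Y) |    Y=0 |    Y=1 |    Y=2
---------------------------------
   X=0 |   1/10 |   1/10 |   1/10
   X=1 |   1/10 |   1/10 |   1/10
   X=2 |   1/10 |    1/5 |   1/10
I(X;Y) = 0.0060, I(X;f(Y)) = 0.0017, inequality holds: 0.0060 ≥ 0.0017

Data Processing Inequality: For any Markov chain X → Y → Z, we have I(X;Y) ≥ I(X;Z).

Here Z = f(Y) is a deterministic function of Y, forming X → Y → Z.

Original I(X;Y) = 0.0060 dits

After applying f:
P(X,Z) where Z=f(Y):
- P(X,Z=0) = P(X,Y=0)
- P(X,Z=1) = P(X,Y=1) + P(X,Y=2)

I(X;Z) = I(X;f(Y)) = 0.0017 dits

Verification: 0.0060 ≥ 0.0017 ✓

Information cannot be created by processing; the function f can only lose information about X.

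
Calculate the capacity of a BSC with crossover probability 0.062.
0.6647 bits

For a binary symmetric channel (BSC) with error probability p:
Capacity C = 1 - H(p) bits per symbol

where H(p) = -p log₂(p) - (1-p) log₂(1-p) is the binary entropy function.

H(0.062) = 0.3353 bits
C = 1 - 0.3353 = 0.6647 bits per symbol

This means we can reliably transmit up to 0.6647 bits of information per channel use.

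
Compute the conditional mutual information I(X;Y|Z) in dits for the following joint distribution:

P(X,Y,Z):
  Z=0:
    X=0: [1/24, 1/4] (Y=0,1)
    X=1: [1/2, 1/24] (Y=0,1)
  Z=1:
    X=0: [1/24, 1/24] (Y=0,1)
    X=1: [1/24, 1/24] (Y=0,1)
0.1186 dits

Conditional mutual information: I(X;Y|Z) = H(X|Z) + H(Y|Z) - H(X,Y|Z)

H(Z) = 0.1957
H(X,Z) = 0.4802 → H(X|Z) = 0.2845
H(Y,Z) = 0.4802 → H(Y|Z) = 0.2845
H(X,Y,Z) = 0.6461 → H(X,Y|Z) = 0.4504

I(X;Y|Z) = 0.2845 + 0.2845 - 0.4504 = 0.1186 dits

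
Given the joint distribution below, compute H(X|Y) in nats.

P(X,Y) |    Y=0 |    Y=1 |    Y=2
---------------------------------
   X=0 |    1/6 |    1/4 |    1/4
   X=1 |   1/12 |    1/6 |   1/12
0.6270 nats

Using the chain rule: H(X|Y) = H(X,Y) - H(Y)

First, compute H(X,Y) = 1.7046 nats

Marginal P(Y) = (1/4, 5/12, 1/3)
H(Y) = 1.0776 nats

H(X|Y) = H(X,Y) - H(Y) = 1.7046 - 1.0776 = 0.6270 nats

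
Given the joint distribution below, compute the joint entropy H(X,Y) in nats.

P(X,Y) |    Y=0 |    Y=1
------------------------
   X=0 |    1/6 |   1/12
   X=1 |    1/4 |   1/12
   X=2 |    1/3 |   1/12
1.6326 nats

Joint entropy is H(X,Y) = -Σ_{x,y} p(x,y) log p(x,y).

Summing over all non-zero entries:
H(X,Y) = -[1/6·log_e(1/6) + 1/12·log_e(1/12) + 1/4·log_e(1/4) + 1/12·log_e(1/12) + 1/3·log_e(1/3) + 1/12·log_e(1/12)]
H(X,Y) = 1.6326 nats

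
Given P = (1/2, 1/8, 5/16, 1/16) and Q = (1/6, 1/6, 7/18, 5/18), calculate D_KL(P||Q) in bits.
0.5075 bits

KL divergence: D_KL(P||Q) = Σ p(x) log(p(x)/q(x))

Computing term by term:
  x=0: 1/2 × log_2[(1/2)/(1/6)] = 1/2 × 1.5850 = 0.7925
  x=1: 1/8 × log_2[(1/8)/(1/6)] = 1/8 × -0.4150 = -0.0519
  x=2: 5/16 × log_2[(5/16)/(7/18)] = 5/16 × -0.3155 = -0.0986
  x=3: 1/16 × log_2[(1/16)/(5/18)] = 1/16 × -2.1520 = -0.1345

D_KL(P||Q) = 0.5075 bits

Note: KL divergence is always non-negative and equals 0 iff P = Q.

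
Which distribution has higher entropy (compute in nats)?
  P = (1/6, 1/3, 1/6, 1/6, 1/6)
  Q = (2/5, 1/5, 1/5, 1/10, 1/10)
P

Computing entropies in nats:
H(P) = 1.5607
H(Q) = 1.4708

Distribution P has higher entropy.

Intuition: The distribution closer to uniform (more spread out) has higher entropy.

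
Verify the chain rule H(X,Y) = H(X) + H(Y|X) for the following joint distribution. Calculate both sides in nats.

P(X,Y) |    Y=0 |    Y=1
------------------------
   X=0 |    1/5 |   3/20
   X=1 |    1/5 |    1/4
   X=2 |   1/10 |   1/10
H(X,Y) = 1.7354, H(X) = 1.0487, H(Y|X) = 0.6868 (all in nats)

Chain rule: H(X,Y) = H(X) + H(Y|X)

Left side — joint entropy directly:
H(X,Y) = -Σ p(x,y) log p(x,y) = 1.7354 nats

Right side — compute H(Y|X) from the conditional distributions:
P(X) = (7/20, 9/20, 1/5), so H(X) = 1.0487 nats
H(Y|X) = Σ_x P(X=x) · H(Y|X=x):
  P(Y|X=0) = (4/7, 3/7), H(Y|X=0) = 0.6829, weight P(X=0) = 7/20
  P(Y|X=1) = (4/9, 5/9), H(Y|X=1) = 0.6870, weight P(X=1) = 9/20
  P(Y|X=2) = (1/2, 1/2), H(Y|X=2) = 0.6931, weight P(X=2) = 1/5
H(Y|X) = 0.6868 nats

H(X) + H(Y|X) = 1.0487 + 0.6868 = 1.7354 nats

Both sides equal 1.7354 nats. ✓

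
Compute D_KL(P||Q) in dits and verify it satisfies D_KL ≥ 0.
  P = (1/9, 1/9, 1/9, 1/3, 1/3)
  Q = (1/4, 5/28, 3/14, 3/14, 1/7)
0.0929 dits

KL divergence satisfies the Gibbs inequality: D_KL(P||Q) ≥ 0 for all distributions P, Q.

D_KL(P||Q) = Σ p(x) log(p(x)/q(x))
Term by term:
  x=0: 1/9 × log_10[(1/9)/(1/4)] = -0.0391
  x=1: 1/9 × log_10[(1/9)/(5/28)] = -0.0229
  x=2: 1/9 × log_10[(1/9)/(3/14)] = -0.0317
  x=3: 1/3 × log_10[(1/3)/(3/14)] = 0.0640
  x=4: 1/3 × log_10[(1/3)/(1/7)] = 0.1227
D_KL(P||Q) = 0.0929 dits

D_KL(P||Q) = 0.0929 ≥ 0 ✓

This non-negativity is a fundamental property: relative entropy cannot be negative because it measures how different Q is from P.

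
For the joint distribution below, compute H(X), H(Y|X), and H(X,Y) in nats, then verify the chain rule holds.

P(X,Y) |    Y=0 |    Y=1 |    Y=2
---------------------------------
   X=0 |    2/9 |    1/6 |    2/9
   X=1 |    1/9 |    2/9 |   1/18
H(X,Y) = 1.7061, H(X) = 0.6682, H(Y|X) = 1.0378 (all in nats)

Chain rule: H(X,Y) = H(X) + H(Y|X)

Left side — joint entropy directly:
H(X,Y) = -Σ p(x,y) log p(x,y) = 1.7061 nats

Right side — compute H(Y|X) from the conditional distributions:
P(X) = (11/18, 7/18), so H(X) = 0.6682 nats
H(Y|X) = Σ_x P(X=x) · H(Y|X=x):
  P(Y|X=0) = (4/11, 3/11, 4/11), H(Y|X=0) = 1.0901, weight P(X=0) = 11/18
  P(Y|X=1) = (2/7, 4/7, 1/7), H(Y|X=1) = 0.9557, weight P(X=1) = 7/18
H(Y|X) = 1.0378 nats

H(X) + H(Y|X) = 0.6682 + 1.0378 = 1.7061 nats

Both sides equal 1.7061 nats. ✓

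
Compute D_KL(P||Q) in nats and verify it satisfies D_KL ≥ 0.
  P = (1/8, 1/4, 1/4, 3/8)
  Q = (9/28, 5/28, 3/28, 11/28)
0.1604 nats

KL divergence satisfies the Gibbs inequality: D_KL(P||Q) ≥ 0 for all distributions P, Q.

D_KL(P||Q) = Σ p(x) log(p(x)/q(x))
Term by term:
  x=0: 1/8 × log_e[(1/8)/(9/28)] = -0.1181
  x=1: 1/4 × log_e[(1/4)/(5/28)] = 0.0841
  x=2: 1/4 × log_e[(1/4)/(3/28)] = 0.2118
  x=3: 3/8 × log_e[(3/8)/(11/28)] = -0.0174
D_KL(P||Q) = 0.1604 nats

D_KL(P||Q) = 0.1604 ≥ 0 ✓

This non-negativity is a fundamental property: relative entropy cannot be negative because it measures how different Q is from P.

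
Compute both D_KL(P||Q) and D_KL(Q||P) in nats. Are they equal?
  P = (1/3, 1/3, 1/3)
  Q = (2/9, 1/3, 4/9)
D_KL(P||Q) = 0.0393, D_KL(Q||P) = 0.0378

KL divergence is not symmetric: D_KL(P||Q) ≠ D_KL(Q||P) in general.

D_KL(P||Q) = 0.0393 nats
D_KL(Q||P) = 0.0378 nats

No, they are not equal!

This asymmetry is why KL divergence is not a true distance metric.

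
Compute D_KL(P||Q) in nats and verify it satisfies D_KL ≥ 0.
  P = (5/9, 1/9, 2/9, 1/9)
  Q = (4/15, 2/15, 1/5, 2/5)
0.2686 nats

KL divergence satisfies the Gibbs inequality: D_KL(P||Q) ≥ 0 for all distributions P, Q.

D_KL(P||Q) = Σ p(x) log(p(x)/q(x))
Term by term:
  x=0: 5/9 × log_e[(5/9)/(4/15)] = 0.4078
  x=1: 1/9 × log_e[(1/9)/(2/15)] = -0.0203
  x=2: 2/9 × log_e[(2/9)/(1/5)] = 0.0234
  x=3: 1/9 × log_e[(1/9)/(2/5)] = -0.1423
D_KL(P||Q) = 0.2686 nats

D_KL(P||Q) = 0.2686 ≥ 0 ✓

This non-negativity is a fundamental property: relative entropy cannot be negative because it measures how different Q is from P.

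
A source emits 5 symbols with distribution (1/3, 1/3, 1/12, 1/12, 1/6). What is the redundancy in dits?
0.0713 dits

Redundancy measures how far a source is from maximum entropy:
R = H_max - H(X)

Maximum entropy for 5 symbols: H_max = log_10(5) = 0.6990 dits
Actual entropy: H(X) = 0.6276 dits
Redundancy: R = 0.6990 - 0.6276 = 0.0713 dits

This redundancy represents potential for compression: the source could be compressed by 0.0713 dits per symbol.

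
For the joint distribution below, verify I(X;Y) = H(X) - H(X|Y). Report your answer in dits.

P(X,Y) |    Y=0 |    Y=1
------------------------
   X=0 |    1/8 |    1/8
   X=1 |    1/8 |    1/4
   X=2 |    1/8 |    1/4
I(X;Y) = 0.0047 dits

Mutual information has multiple equivalent forms:
- I(X;Y) = H(X) - H(X|Y)
- I(X;Y) = H(Y) - H(Y|X)
- I(X;Y) = H(X) + H(Y) - H(X,Y)

Computing all quantities:
H(X) = 0.4700, H(Y) = 0.2873, H(X,Y) = 0.7526
H(X|Y) = 0.4653, H(Y|X) = 0.2826

Verification:
H(X) - H(X|Y) = 0.4700 - 0.4653 = 0.0047
H(Y) - H(Y|X) = 0.2873 - 0.2826 = 0.0047
H(X) + H(Y) - H(X,Y) = 0.4700 + 0.2873 - 0.7526 = 0.0047

All forms give I(X;Y) = 0.0047 dits. ✓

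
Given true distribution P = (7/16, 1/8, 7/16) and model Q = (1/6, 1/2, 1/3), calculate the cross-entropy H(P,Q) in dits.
0.5868 dits

Cross-entropy: H(P,Q) = -Σ p(x) log q(x)

Alternatively: H(P,Q) = H(P) + D_KL(P||Q)
H(P) = 0.4270 dits
D_KL(P||Q) = 0.1598 dits

H(P,Q) = 0.4270 + 0.1598 = 0.5868 dits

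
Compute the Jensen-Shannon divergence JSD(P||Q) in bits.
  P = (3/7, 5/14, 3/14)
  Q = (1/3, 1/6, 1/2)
0.0723 bits

Jensen-Shannon divergence is:
JSD(P||Q) = 0.5 × D_KL(P||M) + 0.5 × D_KL(Q||M)
where M = 0.5 × (P + Q) is the mixture distribution.

M = 0.5 × (3/7, 5/14, 3/14) + 0.5 × (1/3, 1/6, 1/2) = (8/21, 0.261905, 5/14)

D_KL(P||M) = 0.0747 bits
D_KL(Q||M) = 0.0698 bits

JSD(P||Q) = 0.5 × 0.0747 + 0.5 × 0.0698 = 0.0723 bits

Unlike KL divergence, JSD is symmetric and bounded: 0 ≤ JSD ≤ log(2).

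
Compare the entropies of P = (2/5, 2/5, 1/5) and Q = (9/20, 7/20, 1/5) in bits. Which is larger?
P

Computing entropies in bits:
H(P) = 1.5219
H(Q) = 1.5129

Distribution P has higher entropy.

Intuition: The distribution closer to uniform (more spread out) has higher entropy.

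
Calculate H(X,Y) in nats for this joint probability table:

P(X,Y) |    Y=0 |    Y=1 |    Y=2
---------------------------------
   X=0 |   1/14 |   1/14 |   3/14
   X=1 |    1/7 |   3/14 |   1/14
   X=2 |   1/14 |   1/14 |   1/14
2.0692 nats

Joint entropy is H(X,Y) = -Σ_{x,y} p(x,y) log p(x,y).

Summing over all non-zero entries:
H(X,Y) = -[1/14·log_e(1/14) + 1/14·log_e(1/14) + 3/14·log_e(3/14) + 1/7·log_e(1/7) + 3/14·log_e(3/14) + 1/14·log_e(1/14) + 1/14·log_e(1/14) + 1/14·log_e(1/14) + 1/14·log_e(1/14)]
H(X,Y) = 2.0692 nats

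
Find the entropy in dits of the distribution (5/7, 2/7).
0.2598 dits

Shannon entropy is H(X) = -Σ p(x) log p(x).

For P = (5/7, 2/7):
H = -5/7 × log_10(5/7) -2/7 × log_10(2/7)
H = 0.2598 dits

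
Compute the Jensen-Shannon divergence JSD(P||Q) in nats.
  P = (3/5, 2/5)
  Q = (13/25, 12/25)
0.0033 nats

Jensen-Shannon divergence is:
JSD(P||Q) = 0.5 × D_KL(P||M) + 0.5 × D_KL(Q||M)
where M = 0.5 × (P + Q) is the mixture distribution.

M = 0.5 × (3/5, 2/5) + 0.5 × (13/25, 12/25) = (14/25, 11/25)

D_KL(P||M) = 0.0033 nats
D_KL(Q||M) = 0.0032 nats

JSD(P||Q) = 0.5 × 0.0033 + 0.5 × 0.0032 = 0.0033 nats

Unlike KL divergence, JSD is symmetric and bounded: 0 ≤ JSD ≤ log(2).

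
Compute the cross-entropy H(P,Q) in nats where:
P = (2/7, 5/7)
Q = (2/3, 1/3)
0.9006 nats

Cross-entropy: H(P,Q) = -Σ p(x) log q(x)

Alternatively: H(P,Q) = H(P) + D_KL(P||Q)
H(P) = 0.5983 nats
D_KL(P||Q) = 0.3023 nats

H(P,Q) = 0.5983 + 0.3023 = 0.9006 nats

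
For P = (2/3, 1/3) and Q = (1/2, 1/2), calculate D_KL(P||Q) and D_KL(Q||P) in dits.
D_KL(P||Q) = 0.0246, D_KL(Q||P) = 0.0256

KL divergence is not symmetric: D_KL(P||Q) ≠ D_KL(Q||P) in general.

D_KL(P||Q) = 0.0246 dits
D_KL(Q||P) = 0.0256 dits

No, they are not equal!

This asymmetry is why KL divergence is not a true distance metric.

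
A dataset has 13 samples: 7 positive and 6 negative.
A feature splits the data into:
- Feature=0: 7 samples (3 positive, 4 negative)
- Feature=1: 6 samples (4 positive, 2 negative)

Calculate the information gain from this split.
0.0414 bits

Information Gain = H(Y) - H(Y|Feature)

Before split:
P(positive) = 7/13 = 0.5385
H(Y) = 0.9957 bits

After split:
Feature=0: H = 0.9852 bits (weight = 7/13)
Feature=1: H = 0.9183 bits (weight = 6/13)
H(Y|Feature) = (7/13)×0.9852 + (6/13)×0.9183 = 0.9543 bits

Information Gain = 0.9957 - 0.9543 = 0.0414 bits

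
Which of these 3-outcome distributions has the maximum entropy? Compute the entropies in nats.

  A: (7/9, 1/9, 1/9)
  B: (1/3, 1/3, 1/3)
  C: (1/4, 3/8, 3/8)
B

For a discrete distribution over n outcomes, entropy is maximized by the uniform distribution.

Computing entropies:
H(A) = 0.6837 nats
H(B) = 1.0986 nats
H(C) = 1.0822 nats

The uniform distribution (where all probabilities equal 1/3) achieves the maximum entropy of log_e(3) = 1.0986 nats.

Distribution B has the highest entropy.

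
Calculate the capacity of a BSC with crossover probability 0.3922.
0.0338 bits

For a binary symmetric channel (BSC) with error probability p:
Capacity C = 1 - H(p) bits per symbol

where H(p) = -p log₂(p) - (1-p) log₂(1-p) is the binary entropy function.

H(0.3922) = 0.9662 bits
C = 1 - 0.9662 = 0.0338 bits per symbol

This means we can reliably transmit up to 0.0338 bits of information per channel use.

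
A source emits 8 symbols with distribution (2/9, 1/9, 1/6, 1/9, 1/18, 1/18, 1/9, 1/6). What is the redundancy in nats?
0.0944 nats

Redundancy measures how far a source is from maximum entropy:
R = H_max - H(X)

Maximum entropy for 8 symbols: H_max = log_e(8) = 2.0794 nats
Actual entropy: H(X) = 1.9851 nats
Redundancy: R = 2.0794 - 1.9851 = 0.0944 nats

This redundancy represents potential for compression: the source could be compressed by 0.0944 nats per symbol.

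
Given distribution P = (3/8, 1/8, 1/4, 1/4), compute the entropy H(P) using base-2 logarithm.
1.9056 bits

Shannon entropy is H(X) = -Σ p(x) log p(x).

For P = (3/8, 1/8, 1/4, 1/4):
H = -3/8 × log_2(3/8) -1/8 × log_2(1/8) -1/4 × log_2(1/4) -1/4 × log_2(1/4)
H = 1.9056 bits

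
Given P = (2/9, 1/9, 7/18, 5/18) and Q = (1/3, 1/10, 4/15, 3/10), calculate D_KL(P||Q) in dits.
0.0204 dits

KL divergence: D_KL(P||Q) = Σ p(x) log(p(x)/q(x))

Computing term by term:
  x=0: 2/9 × log_10[(2/9)/(1/3)] = 2/9 × -0.1761 = -0.0391
  x=1: 1/9 × log_10[(1/9)/(1/10)] = 1/9 × 0.0458 = 0.0051
  x=2: 7/18 × log_10[(7/18)/(4/15)] = 7/18 × 0.1639 = 0.0637
  x=3: 5/18 × log_10[(5/18)/(3/10)] = 5/18 × -0.0334 = -0.0093

D_KL(P||Q) = 0.0204 dits

Note: KL divergence is always non-negative and equals 0 iff P = Q.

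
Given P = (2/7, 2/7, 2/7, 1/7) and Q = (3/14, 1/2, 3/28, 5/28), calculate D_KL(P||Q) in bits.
0.2462 bits

KL divergence: D_KL(P||Q) = Σ p(x) log(p(x)/q(x))

Computing term by term:
  x=0: 2/7 × log_2[(2/7)/(3/14)] = 2/7 × 0.4150 = 0.1186
  x=1: 2/7 × log_2[(2/7)/(1/2)] = 2/7 × -0.8074 = -0.2307
  x=2: 2/7 × log_2[(2/7)/(3/28)] = 2/7 × 1.4150 = 0.4043
  x=3: 1/7 × log_2[(1/7)/(5/28)] = 1/7 × -0.3219 = -0.0460

D_KL(P||Q) = 0.2462 bits

Note: KL divergence is always non-negative and equals 0 iff P = Q.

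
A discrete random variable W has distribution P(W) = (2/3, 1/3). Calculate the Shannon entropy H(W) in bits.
0.9183 bits

Shannon entropy is H(X) = -Σ p(x) log p(x).

For P = (2/3, 1/3):
H = -2/3 × log_2(2/3) -1/3 × log_2(1/3)
H = 0.9183 bits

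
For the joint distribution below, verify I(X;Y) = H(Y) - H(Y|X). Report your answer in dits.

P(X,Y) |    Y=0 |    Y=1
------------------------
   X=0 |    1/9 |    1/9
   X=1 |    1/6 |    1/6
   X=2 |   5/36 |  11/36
I(X;Y) = 0.0078 dits

Mutual information has multiple equivalent forms:
- I(X;Y) = H(X) - H(X|Y)
- I(X;Y) = H(Y) - H(Y|X)
- I(X;Y) = H(X) + H(Y) - H(X,Y)

Computing all quantities:
H(X) = 0.4607, H(Y) = 0.2950, H(X,Y) = 0.7478
H(X|Y) = 0.4529, H(Y|X) = 0.2871

Verification:
H(X) - H(X|Y) = 0.4607 - 0.4529 = 0.0078
H(Y) - H(Y|X) = 0.2950 - 0.2871 = 0.0078
H(X) + H(Y) - H(X,Y) = 0.4607 + 0.2950 - 0.7478 = 0.0078

All forms give I(X;Y) = 0.0078 dits. ✓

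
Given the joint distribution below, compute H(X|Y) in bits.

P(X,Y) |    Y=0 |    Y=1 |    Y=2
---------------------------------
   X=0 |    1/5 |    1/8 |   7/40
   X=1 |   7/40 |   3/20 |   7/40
0.9972 bits

Using the chain rule: H(X|Y) = H(X,Y) - H(Y)

First, compute H(X,Y) = 2.5701 bits

Marginal P(Y) = (3/8, 11/40, 7/20)
H(Y) = 1.5729 bits

H(X|Y) = H(X,Y) - H(Y) = 2.5701 - 1.5729 = 0.9972 bits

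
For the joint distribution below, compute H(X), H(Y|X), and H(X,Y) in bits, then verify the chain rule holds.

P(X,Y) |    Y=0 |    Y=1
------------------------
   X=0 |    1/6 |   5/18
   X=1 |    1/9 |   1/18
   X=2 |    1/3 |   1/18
H(X,Y) = 2.2880, H(X) = 1.4807, H(Y|X) = 0.8073 (all in bits)

Chain rule: H(X,Y) = H(X) + H(Y|X)

Left side — joint entropy directly:
H(X,Y) = -Σ p(x,y) log p(x,y) = 2.2880 bits

Right side — compute H(Y|X) from the conditional distributions:
P(X) = (4/9, 1/6, 7/18), so H(X) = 1.4807 bits
H(Y|X) = Σ_x P(X=x) · H(Y|X=x):
  P(Y|X=0) = (3/8, 5/8), H(Y|X=0) = 0.9544, weight P(X=0) = 4/9
  P(Y|X=1) = (2/3, 1/3), H(Y|X=1) = 0.9183, weight P(X=1) = 1/6
  P(Y|X=2) = (6/7, 1/7), H(Y|X=2) = 0.5917, weight P(X=2) = 7/18
H(Y|X) = 0.8073 bits

H(X) + H(Y|X) = 1.4807 + 0.8073 = 2.2880 bits

Both sides equal 2.2880 bits. ✓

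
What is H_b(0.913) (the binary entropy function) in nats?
0.2955 nats

The binary entropy function is:
H(p) = -p log(p) - (1-p) log(1-p)

H(0.913) = -0.913 × log_e(0.913) - 0.087 × log_e(0.087)
H(0.913) = 0.2955 nats

Note: Binary entropy is maximized at p=0.5 (H=1 bit) and minimized at p=0 or p=1 (H=0).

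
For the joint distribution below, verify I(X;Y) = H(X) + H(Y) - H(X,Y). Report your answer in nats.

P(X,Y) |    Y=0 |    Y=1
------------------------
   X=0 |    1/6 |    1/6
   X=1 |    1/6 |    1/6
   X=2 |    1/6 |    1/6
I(X;Y) = 0.0000 nats

Mutual information has multiple equivalent forms:
- I(X;Y) = H(X) - H(X|Y)
- I(X;Y) = H(Y) - H(Y|X)
- I(X;Y) = H(X) + H(Y) - H(X,Y)

Computing all quantities:
H(X) = 1.0986, H(Y) = 0.6931, H(X,Y) = 1.7918
H(X|Y) = 1.0986, H(Y|X) = 0.6931

Verification:
H(X) - H(X|Y) = 1.0986 - 1.0986 = 0.0000
H(Y) - H(Y|X) = 0.6931 - 0.6931 = 0.0000
H(X) + H(Y) - H(X,Y) = 1.0986 + 0.6931 - 1.7918 = 0.0000

All forms give I(X;Y) = 0.0000 nats. ✓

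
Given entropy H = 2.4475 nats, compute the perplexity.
11.5594

Perplexity is e^H (or exp(H) for natural log).

H = 2.4475 nats
Perplexity = e^2.4475 = 11.5594

Interpretation: The model's uncertainty is equivalent to choosing uniformly among 11.6 options.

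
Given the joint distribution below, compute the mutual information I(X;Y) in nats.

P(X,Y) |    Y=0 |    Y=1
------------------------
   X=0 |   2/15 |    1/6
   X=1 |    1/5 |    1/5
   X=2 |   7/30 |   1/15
0.0420 nats

Mutual information: I(X;Y) = H(X) + H(Y) - H(X,Y)

Marginals:
P(X) = (3/10, 2/5, 3/10), H(X) = 1.0889 nats
P(Y) = (17/30, 13/30), H(Y) = 0.6842 nats

Joint entropy: H(X,Y) = 1.7312 nats

I(X;Y) = 1.0889 + 0.6842 - 1.7312 = 0.0420 nats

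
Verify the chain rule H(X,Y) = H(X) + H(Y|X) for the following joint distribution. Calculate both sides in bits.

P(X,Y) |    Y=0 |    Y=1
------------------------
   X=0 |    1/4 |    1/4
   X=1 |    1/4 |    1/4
H(X,Y) = 2.0000, H(X) = 1.0000, H(Y|X) = 1.0000 (all in bits)

Chain rule: H(X,Y) = H(X) + H(Y|X)

Left side — joint entropy directly:
H(X,Y) = -Σ p(x,y) log p(x,y) = 2.0000 bits

Right side — compute H(Y|X) from the conditional distributions:
P(X) = (1/2, 1/2), so H(X) = 1.0000 bits
H(Y|X) = Σ_x P(X=x) · H(Y|X=x):
  P(Y|X=0) = (1/2, 1/2), H(Y|X=0) = 1.0000, weight P(X=0) = 1/2
  P(Y|X=1) = (1/2, 1/2), H(Y|X=1) = 1.0000, weight P(X=1) = 1/2
H(Y|X) = 1.0000 bits

H(X) + H(Y|X) = 1.0000 + 1.0000 = 2.0000 bits

Both sides equal 2.0000 bits. ✓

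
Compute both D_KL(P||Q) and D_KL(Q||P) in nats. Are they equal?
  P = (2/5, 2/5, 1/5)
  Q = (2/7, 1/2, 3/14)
D_KL(P||Q) = 0.0315, D_KL(Q||P) = 0.0302

KL divergence is not symmetric: D_KL(P||Q) ≠ D_KL(Q||P) in general.

D_KL(P||Q) = 0.0315 nats
D_KL(Q||P) = 0.0302 nats

No, they are not equal!

This asymmetry is why KL divergence is not a true distance metric.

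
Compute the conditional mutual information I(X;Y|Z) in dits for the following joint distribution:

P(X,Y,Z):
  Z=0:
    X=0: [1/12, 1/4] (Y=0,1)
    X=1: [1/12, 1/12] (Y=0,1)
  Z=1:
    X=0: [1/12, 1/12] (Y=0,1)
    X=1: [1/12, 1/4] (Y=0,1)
0.0133 dits

Conditional mutual information: I(X;Y|Z) = H(X|Z) + H(Y|Z) - H(X,Y|Z)

H(Z) = 0.3010
H(X,Z) = 0.5775 → H(X|Z) = 0.2764
H(Y,Z) = 0.5775 → H(Y|Z) = 0.2764
H(X,Y,Z) = 0.8406 → H(X,Y|Z) = 0.5396

I(X;Y|Z) = 0.2764 + 0.2764 - 0.5396 = 0.0133 dits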